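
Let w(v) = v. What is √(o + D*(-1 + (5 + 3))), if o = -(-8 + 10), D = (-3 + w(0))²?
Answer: √61 ≈ 7.8102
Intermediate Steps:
D = 9 (D = (-3 + 0)² = (-3)² = 9)
o = -2 (o = -1*2 = -2)
√(o + D*(-1 + (5 + 3))) = √(-2 + 9*(-1 + (5 + 3))) = √(-2 + 9*(-1 + 8)) = √(-2 + 9*7) = √(-2 + 63) = √61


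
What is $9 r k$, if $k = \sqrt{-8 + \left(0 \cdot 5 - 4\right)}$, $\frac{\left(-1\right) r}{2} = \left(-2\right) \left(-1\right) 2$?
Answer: $- 144 i \sqrt{3} \approx - 249.42 i$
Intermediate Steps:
$r = -8$ ($r = - 2 \left(-2\right) \left(-1\right) 2 = - 2 \cdot 2 \cdot 2 = \left(-2\right) 4 = -8$)
$k = 2 i \sqrt{3}$ ($k = \sqrt{-8 + \left(0 - 4\right)} = \sqrt{-8 - 4} = \sqrt{-12} = 2 i \sqrt{3} \approx 3.4641 i$)
$9 r k = 9 \left(-8\right) 2 i \sqrt{3} = - 72 \cdot 2 i \sqrt{3} = - 144 i \sqrt{3}$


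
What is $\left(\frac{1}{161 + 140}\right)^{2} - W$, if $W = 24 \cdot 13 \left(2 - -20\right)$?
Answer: $- \frac{621885263}{90601} \approx -6864.0$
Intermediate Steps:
$W = 6864$ ($W = 312 \left(2 + 20\right) = 312 \cdot 22 = 6864$)
$\left(\frac{1}{161 + 140}\right)^{2} - W = \left(\frac{1}{161 + 140}\right)^{2} - 6864 = \left(\frac{1}{301}\right)^{2} - 6864 = \frac{1}{90601} - 6864 = - \frac{621885263}{90601}$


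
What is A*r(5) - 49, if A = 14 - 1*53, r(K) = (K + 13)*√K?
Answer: -49 - 702*√5 ≈ -1618.7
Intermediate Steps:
r(K) = √K*(13 + K) (r(K) = (13 + K)*√K = √K*(13 + K))
A = -39 (A = 14 - 53 = -39)
A*r(5) - 49 = -39*√5*(13 + 5) - 49 = -39*√5*18 - 49 = -702*√5 - 49 = -49 - 702*√5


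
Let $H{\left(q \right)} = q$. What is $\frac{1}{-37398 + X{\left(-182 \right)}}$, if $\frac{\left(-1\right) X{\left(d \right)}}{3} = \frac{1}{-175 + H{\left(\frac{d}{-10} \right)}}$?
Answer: $- \frac{784}{29320017} \approx -2.6739 \cdot 10^{-5}$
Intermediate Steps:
$X{\left(d \right)} = - \frac{3}{-175 - \frac{d}{10}}$ ($X{\left(d \right)} = - \frac{3}{-175 + \frac{d}{-10}} = - \frac{3}{-175 + d \left(- \frac{1}{10}\right)} = - \frac{3}{-175 - \frac{d}{10}}$)
$\frac{1}{-37398 + X{\left(-182 \right)}} = \frac{1}{-37398 + \frac{30}{1750 - 182}} = \frac{1}{-37398 + \frac{30}{1568}} = \frac{1}{-37398 + 30 \cdot \frac{1}{1568}} = \frac{1}{-37398 + \frac{15}{784}} = \frac{1}{- \frac{29320017}{784}} = - \frac{784}{29320017}$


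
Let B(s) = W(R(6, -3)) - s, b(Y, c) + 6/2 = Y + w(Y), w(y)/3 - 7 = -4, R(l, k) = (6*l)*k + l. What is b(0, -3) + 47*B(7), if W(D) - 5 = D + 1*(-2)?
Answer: -4976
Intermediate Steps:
R(l, k) = l + 6*k*l (R(l, k) = 6*k*l + l = l + 6*k*l)
w(y) = 9 (w(y) = 21 + 3*(-4) = 21 - 12 = 9)
b(Y, c) = 6 + Y (b(Y, c) = -3 + (Y + 9) = -3 + (9 + Y) = 6 + Y)
W(D) = 3 + D (W(D) = 5 + (D + 1*(-2)) = 5 + (D - 2) = 5 + (-2 + D) = 3 + D)
B(s) = -99 - s (B(s) = (3 + 6*(1 + 6*(-3))) - s = (3 + 6*(1 - 18)) - s = (3 + 6*(-17)) - s = (3 - 102) - s = -99 - s)
b(0, -3) + 47*B(7) = (6 + 0) + 47*(-99 - 1*7) = 6 + 47*(-99 - 7) = 6 + 47*(-106) = 6 - 4982 = -4976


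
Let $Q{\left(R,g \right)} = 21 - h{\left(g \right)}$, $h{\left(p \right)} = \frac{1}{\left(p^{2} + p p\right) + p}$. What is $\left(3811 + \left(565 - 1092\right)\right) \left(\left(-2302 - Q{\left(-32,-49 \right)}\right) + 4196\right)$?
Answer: $\frac{29235383080}{4753} \approx 6.1509 \cdot 10^{6}$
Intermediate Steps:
$h{\left(p \right)} = \frac{1}{p + 2 p^{2}}$ ($h{\left(p \right)} = \frac{1}{\left(p^{2} + p^{2}\right) + p} = \frac{1}{2 p^{2} + p} = \frac{1}{p + 2 p^{2}}$)
$Q{\left(R,g \right)} = 21 - \frac{1}{g \left(1 + 2 g\right)}$
$\left(3811 + \left(565 - 1092\right)\right) \left(\left(-2302 - Q{\left(-32,-49 \right)}\right) + 4196\right) = \left(3811 + \left(565 - 1092\right)\right) \left(\left(-2302 - \left(21 - \frac{1}{\left(-49\right) \left(1 + 2 \left(-49\right)\right)}\right)\right) + 4196\right) = \left(3811 + \left(565 - 1092\right)\right) \left(\left(-2302 - \left(21 - - \frac{1}{49 \left(1 - 98\right)}\right)\right) + 4196\right) = \left(3811 - 527\right) \left(\left(-2302 - \left(21 - - \frac{1}{49 \left(-97\right)}\right)\right) + 4196\right) = 3284 \left(\left(-2302 - \left(21 - \left(- \frac{1}{49}\right) \left(- \frac{1}{97}\right)\right)\right) + 4196\right) = 3284 \left(\left(-2302 - \left(21 - \frac{1}{4753}\right)\right) + 4196\right) = 3284 \left(\left(-2302 - \frac{99812}{4753}\right) + 4196\right) = 3284 \left(- \frac{11041218}{4753} + 4196\right) = 3284 \cdot \frac{8902370}{4753} = \frac{29235383080}{4753}$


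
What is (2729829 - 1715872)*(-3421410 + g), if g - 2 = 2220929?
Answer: -1217234085403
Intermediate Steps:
g = 2220931 (g = 2 + 2220929 = 2220931)
(2729829 - 1715872)*(-3421410 + g) = (2729829 - 1715872)*(-3421410 + 2220931) = 1013957*(-1200479) = -1217234085403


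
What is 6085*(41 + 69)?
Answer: 669350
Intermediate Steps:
6085*(41 + 69) = 6085*110 = 669350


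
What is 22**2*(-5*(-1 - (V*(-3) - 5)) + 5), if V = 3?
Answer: -29040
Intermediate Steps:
22**2*(-5*(-1 - (V*(-3) - 5)) + 5) = 22**2*(-5*(-1 - (3*(-3) - 5)) + 5) = 484*(-5*(-1 - (-9 - 5)) + 5) = 484*(-5*(-1 - 1*(-14)) + 5) = 484*(-5*(-1 + 14) + 5) = 484*(-5*13 + 5) = 484*(-65 + 5) = 484*(-60) = -29040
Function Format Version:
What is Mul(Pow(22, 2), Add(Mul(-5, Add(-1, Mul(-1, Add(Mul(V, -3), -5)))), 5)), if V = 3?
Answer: -29040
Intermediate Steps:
Mul(Pow(22, 2), Add(Mul(-5, Add(-1, Mul(-1, Add(Mul(V, -3), -5)))), 5)) = Mul(Pow(22, 2), Add(Mul(-5, Add(-1, Mul(-1, Add(Mul(3, -3), -5)))), 5)) = Mul(484, Add(Mul(-5, Add(-1, Mul(-1, Add(-9, -5)))), 5)) = Mul(484, Add(Mul(-5, Add(-1, Mul(-1, -14))), 5)) = Mul(484, Add(Mul(-5, Add(-1, 14)), 5)) = Mul(484, Add(Mul(-5, 13), 5)) = Mul(484, Add(-65, 5)) = Mul(484, -60) = -29040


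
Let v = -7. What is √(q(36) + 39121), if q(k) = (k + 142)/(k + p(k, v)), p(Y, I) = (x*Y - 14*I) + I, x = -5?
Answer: √109881455/53 ≈ 197.78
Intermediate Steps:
p(Y, I) = -13*I - 5*Y (p(Y, I) = (-5*Y - 14*I) + I = (-14*I - 5*Y) + I = -13*I - 5*Y)
q(k) = (142 + k)/(91 - 4*k) (q(k) = (k + 142)/(k + (-13*(-7) - 5*k)) = (142 + k)/(k + (91 - 5*k)) = (142 + k)/(91 - 4*k))
√(q(36) + 39121) = √((142 + 36)/(91 - 4*36) + 39121) = √(178/(91 - 144) + 39121) = √(178/(-53) + 39121) = √(-1/53*178 + 39121) = √(-178/53 + 39121) = √(2073235/53) = √109881455/53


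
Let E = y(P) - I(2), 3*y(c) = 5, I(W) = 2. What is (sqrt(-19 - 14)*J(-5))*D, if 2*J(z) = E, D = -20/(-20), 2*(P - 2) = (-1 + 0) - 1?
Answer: -I*sqrt(33)/6 ≈ -0.95743*I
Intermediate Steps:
P = 1 (P = 2 + ((-1 + 0) - 1)/2 = 2 + (-1 - 1)/2 = 2 + (1/2)*(-2) = 2 - 1 = 1)
y(c) = 5/3 (y(c) = (1/3)*5 = 5/3)
D = 1 (D = -20*(-1/20) = 1)
E = -1/3 (E = 5/3 - 1*2 = 5/3 - 2 = -1/3 ≈ -0.33333)
J(z) = -1/6 (J(z) = (1/2)*(-1/3) = -1/6)
(sqrt(-19 - 14)*J(-5))*D = (sqrt(-19 - 14)*(-1/6))*1 = (sqrt(-33)*(-1/6))*1 = ((I*sqrt(33))*(-1/6))*1 = -I*sqrt(33)/6*1 = -I*sqrt(33)/6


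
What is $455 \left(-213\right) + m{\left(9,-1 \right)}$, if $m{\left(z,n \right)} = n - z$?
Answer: $-96925$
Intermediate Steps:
$455 \left(-213\right) + m{\left(9,-1 \right)} = 455 \left(-213\right) - 10 = -96915 - 10 = -96925$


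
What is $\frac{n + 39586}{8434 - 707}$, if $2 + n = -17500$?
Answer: $\frac{22084}{7727} \approx 2.858$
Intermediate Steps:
$n = -17502$ ($n = -2 - 17500 = -17502$)
$\frac{n + 39586}{8434 - 707} = \frac{-17502 + 39586}{8434 - 707} = \frac{22084}{7727}$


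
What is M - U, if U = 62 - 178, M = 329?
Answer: 445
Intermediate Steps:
U = -116
M - U = 329 - 1*(-116) = 329 + 116 = 445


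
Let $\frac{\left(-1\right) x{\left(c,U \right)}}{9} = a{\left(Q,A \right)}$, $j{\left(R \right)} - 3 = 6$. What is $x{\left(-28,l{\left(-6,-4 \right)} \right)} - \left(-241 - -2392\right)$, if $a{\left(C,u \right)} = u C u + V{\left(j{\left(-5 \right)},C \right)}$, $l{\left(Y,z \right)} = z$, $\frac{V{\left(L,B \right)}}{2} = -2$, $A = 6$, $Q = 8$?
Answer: $-4707$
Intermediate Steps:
$j{\left(R \right)} = 9$ ($j{\left(R \right)} = 3 + 6 = 9$)
$V{\left(L,B \right)} = -4$ ($V{\left(L,B \right)} = 2 \left(-2\right) = -4$)
$a{\left(C,u \right)} = -4 + C u^{2}$ ($a{\left(C,u \right)} = u C u - 4 = C u u - 4 = C u^{2} - 4 = -4 + C u^{2}$)
$x{\left(c,U \right)} = -2556$ ($x{\left(c,U \right)} = - 9 \left(-4 + 8 \cdot 6^{2}\right) = - 9 \left(-4 + 8 \cdot 36\right) = - 9 \left(-4 + 288\right) = \left(-9\right) 284 = -2556$)
$x{\left(-28,l{\left(-6,-4 \right)} \right)} - \left(-241 - -2392\right) = -2556 - \left(-241 - -2392\right) = -2556 - \left(-241 + 2392\right) = -2556 - 2151 = -4707$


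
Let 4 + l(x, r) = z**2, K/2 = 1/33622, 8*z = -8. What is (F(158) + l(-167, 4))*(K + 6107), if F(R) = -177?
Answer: -18479660040/16811 ≈ -1.0993e+6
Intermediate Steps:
z = -1 (z = (1/8)*(-8) = -1)
K = 1/16811 (K = 2/33622 = 2*(1/33622) = 1/16811 ≈ 5.9485e-5)
l(x, r) = -3 (l(x, r) = -4 + (-1)**2 = -4 + 1 = -3)
(F(158) + l(-167, 4))*(K + 6107) = (-177 - 3)*(1/16811 + 6107) = -180*102664778/16811 = -18479660040/16811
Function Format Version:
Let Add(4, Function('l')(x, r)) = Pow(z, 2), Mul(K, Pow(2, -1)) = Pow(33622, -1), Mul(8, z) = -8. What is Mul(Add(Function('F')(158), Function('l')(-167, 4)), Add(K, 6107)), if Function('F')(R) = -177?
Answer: Rational(-18479660040, 16811) ≈ -1.0993e+6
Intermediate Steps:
z = -1 (z = Mul(Rational(1, 8), -8) = -1)
K = Rational(1, 16811) (K = Mul(2, Pow(33622, -1)) = Mul(2, Rational(1, 33622)) = Rational(1, 16811) ≈ 5.9485e-5)
Function('l')(x, r) = -3 (Function('l')(x, r) = Add(-4, Pow(-1, 2)) = Add(-4, 1) = -3)
Mul(Add(Function('F')(158), Function('l')(-167, 4)), Add(K, 6107)) = Mul(Add(-177, -3), Add(Rational(1, 16811), 6107)) = Mul(-180, Rational(102664778, 16811)) = Rational(-18479660040, 16811)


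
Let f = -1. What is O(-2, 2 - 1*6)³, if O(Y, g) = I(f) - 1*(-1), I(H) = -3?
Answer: -8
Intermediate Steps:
O(Y, g) = -2 (O(Y, g) = -3 - 1*(-1) = -3 + 1 = -2)
O(-2, 2 - 1*6)³ = (-2)³ = -8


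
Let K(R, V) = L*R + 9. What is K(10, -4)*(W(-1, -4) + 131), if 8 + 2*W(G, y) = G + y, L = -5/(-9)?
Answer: 10873/6 ≈ 1812.2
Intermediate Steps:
L = 5/9 (L = -5*(-⅑) = 5/9 ≈ 0.55556)
K(R, V) = 9 + 5*R/9 (K(R, V) = 5*R/9 + 9 = 9 + 5*R/9)
W(G, y) = -4 + G/2 + y/2 (W(G, y) = -4 + (G + y)/2 = -4 + (G/2 + y/2) = -4 + G/2 + y/2)
K(10, -4)*(W(-1, -4) + 131) = (9 + (5/9)*10)*((-4 + (½)*(-1) + (½)*(-4)) + 131) = (9 + 50/9)*((-4 - ½ - 2) + 131) = 131*(-13/2 + 131)/9 = (131/9)*(249/2) = 10873/6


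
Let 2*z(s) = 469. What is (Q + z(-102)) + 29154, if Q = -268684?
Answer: -478591/2 ≈ -2.3930e+5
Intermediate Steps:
z(s) = 469/2 (z(s) = (½)*469 = 469/2)
(Q + z(-102)) + 29154 = (-268684 + 469/2) + 29154 = -536899/2 + 29154 = -478591/2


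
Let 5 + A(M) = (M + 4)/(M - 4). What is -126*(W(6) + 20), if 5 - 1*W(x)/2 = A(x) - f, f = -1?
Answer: -3528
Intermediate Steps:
A(M) = -5 + (4 + M)/(-4 + M) (A(M) = -5 + (M + 4)/(M - 4) = -5 + (4 + M)/(-4 + M))
W(x) = 8 - 8*(6 - x)/(-4 + x) (W(x) = 10 - 2*(4*(6 - x)/(-4 + x) - 1*(-1)) = 10 - 2*(4*(6 - x)/(-4 + x) + 1) = 10 - 2*(1 + 4*(6 - x)/(-4 + x)) = 10 + (-2 - 8*(6 - x)/(-4 + x)) = 8 - 8*(6 - x)/(-4 + x))
-126*(W(6) + 20) = -126*(16*(-5 + 6)/(-4 + 6) + 20) = -126*(16*1/2 + 20) = -126*(16*(1/2)*1 + 20) = -126*(8 + 20) = -126*28 = -3528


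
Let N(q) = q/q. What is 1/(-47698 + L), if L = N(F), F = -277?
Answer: -1/47697 ≈ -2.0966e-5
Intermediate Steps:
N(q) = 1
L = 1
1/(-47698 + L) = 1/(-47698 + 1) = 1/(-47697) = -1/47697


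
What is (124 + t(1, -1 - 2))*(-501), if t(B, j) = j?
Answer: -60621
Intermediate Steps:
(124 + t(1, -1 - 2))*(-501) = (124 + (-1 - 2))*(-501) = (124 - 3)*(-501) = 121*(-501) = -60621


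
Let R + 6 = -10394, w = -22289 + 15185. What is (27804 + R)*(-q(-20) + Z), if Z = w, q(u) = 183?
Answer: -126822948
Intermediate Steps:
w = -7104
Z = -7104
R = -10400 (R = -6 - 10394 = -10400)
(27804 + R)*(-q(-20) + Z) = (27804 - 10400)*(-1*183 - 7104) = 17404*(-183 - 7104) = 17404*(-7287) = -126822948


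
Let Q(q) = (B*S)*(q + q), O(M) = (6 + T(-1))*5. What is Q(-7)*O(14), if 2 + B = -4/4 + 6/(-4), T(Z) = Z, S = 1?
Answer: 1575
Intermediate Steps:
O(M) = 25 (O(M) = (6 - 1)*5 = 5*5 = 25)
B = -9/2 (B = -2 + (-4/4 + 6/(-4)) = -2 + (-4*¼ + 6*(-¼)) = -2 + (-1 - 3/2) = -2 - 5/2 = -9/2 ≈ -4.5000)
Q(q) = -9*q (Q(q) = (-9/2*1)*(q + q) = -9*q)
Q(-7)*O(14) = -9*(-7)*25 = 63*25 = 1575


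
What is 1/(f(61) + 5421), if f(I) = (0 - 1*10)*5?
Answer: 1/5371 ≈ 0.00018619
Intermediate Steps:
f(I) = -50 (f(I) = (0 - 10)*5 = -10*5 = -50)
1/(f(61) + 5421) = 1/(-50 + 5421) = 1/5371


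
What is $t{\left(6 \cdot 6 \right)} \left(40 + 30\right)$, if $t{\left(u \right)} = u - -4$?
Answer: $2800$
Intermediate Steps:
$t{\left(u \right)} = 4 + u$ ($t{\left(u \right)} = u + 4 = 4 + u$)
$t{\left(6 \cdot 6 \right)} \left(40 + 30\right) = \left(4 + 6 \cdot 6\right) \left(40 + 30\right) = \left(4 + 36\right) 70 = 40 \cdot 70 = 2800$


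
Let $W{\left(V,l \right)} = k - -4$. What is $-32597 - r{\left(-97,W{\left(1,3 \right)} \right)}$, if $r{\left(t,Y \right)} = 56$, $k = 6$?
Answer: $-32653$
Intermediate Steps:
$W{\left(V,l \right)} = 10$ ($W{\left(V,l \right)} = 6 - -4 = 6 + 4 = 10$)
$-32597 - r{\left(-97,W{\left(1,3 \right)} \right)} = -32597 - 56 = -32653$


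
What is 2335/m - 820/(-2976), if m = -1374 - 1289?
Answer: -1191325/1981272 ≈ -0.60129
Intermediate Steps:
m = -2663
2335/m - 820/(-2976) = 2335/(-2663) - 820/(-2976) = 2335*(-1/2663) - 820*(-1/2976) = -2335/2663 + 205/744 = -1191325/1981272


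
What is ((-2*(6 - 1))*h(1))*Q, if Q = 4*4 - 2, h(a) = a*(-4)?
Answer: 560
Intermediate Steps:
h(a) = -4*a
Q = 14 (Q = 16 - 2 = 14)
((-2*(6 - 1))*h(1))*Q = ((-2*(6 - 1))*(-4*1))*14 = (-2*5*(-4))*14 = -10*(-4)*14 = 40*14 = 560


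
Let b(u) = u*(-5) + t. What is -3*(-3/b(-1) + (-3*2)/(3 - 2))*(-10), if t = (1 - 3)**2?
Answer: -190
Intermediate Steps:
t = 4 (t = (-2)**2 = 4)
b(u) = 4 - 5*u (b(u) = u*(-5) + 4 = -5*u + 4 = 4 - 5*u)
-3*(-3/b(-1) + (-3*2)/(3 - 2))*(-10) = -3*(-3/(4 - 5*(-1)) + (-3*2)/(3 - 2))*(-10) = -3*(-3/(4 + 5) - 6/1)*(-10) = -3*(-3/9 - 6*1)*(-10) = -3*(-3*1/9 - 6)*(-10) = -3*(-1/3 - 6)*(-10) = -3*(-19/3)*(-10) = 19*(-10) = -190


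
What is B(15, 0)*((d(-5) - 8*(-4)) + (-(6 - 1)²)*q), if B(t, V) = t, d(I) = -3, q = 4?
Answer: -1065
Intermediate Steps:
B(15, 0)*((d(-5) - 8*(-4)) + (-(6 - 1)²)*q) = 15*((-3 - 8*(-4)) - (6 - 1)²*4) = 15*((-3 + 32) - 1*5²*4) = 15*(29 - 1*25*4) = 15*(29 - 25*4) = 15*(29 - 100) = 15*(-71) = -1065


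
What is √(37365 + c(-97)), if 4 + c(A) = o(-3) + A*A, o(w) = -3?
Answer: √46767 ≈ 216.26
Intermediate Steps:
c(A) = -7 + A² (c(A) = -4 + (-3 + A*A) = -4 + (-3 + A²) = -7 + A²)
√(37365 + c(-97)) = √(37365 + (-7 + (-97)²)) = √(37365 + (-7 + 9409)) = √(37365 + 9402) = √46767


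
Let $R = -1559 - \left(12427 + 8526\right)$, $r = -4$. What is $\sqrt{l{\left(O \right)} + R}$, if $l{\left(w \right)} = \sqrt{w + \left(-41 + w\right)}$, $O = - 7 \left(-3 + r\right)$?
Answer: $\sqrt{-22512 + \sqrt{57}} \approx 150.01 i$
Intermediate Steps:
$O = 49$ ($O = - 7 \left(-3 - 4\right) = \left(-7\right) \left(-7\right) = 49$)
$l{\left(w \right)} = \sqrt{-41 + 2 w}$
$R = -22512$ ($R = -1559 - 20953 = -22512$)
$\sqrt{l{\left(O \right)} + R} = \sqrt{\sqrt{-41 + 2 \cdot 49} - 22512} = \sqrt{\sqrt{-41 + 98} - 22512} = \sqrt{\sqrt{57} - 22512} = \sqrt{-22512 + \sqrt{57}}$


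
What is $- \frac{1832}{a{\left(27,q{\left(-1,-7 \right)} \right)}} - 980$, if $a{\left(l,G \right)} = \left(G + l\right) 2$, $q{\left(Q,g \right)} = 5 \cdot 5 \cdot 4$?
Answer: $- \frac{125376}{127} \approx -987.21$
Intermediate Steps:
$q{\left(Q,g \right)} = 100$ ($q{\left(Q,g \right)} = 25 \cdot 4 = 100$)
$a{\left(l,G \right)} = 2 G + 2 l$
$- \frac{1832}{a{\left(27,q{\left(-1,-7 \right)} \right)}} - 980 = - \frac{1832}{2 \cdot 100 + 2 \cdot 27} - 980 = - \frac{1832}{200 + 54} - 980 = - \frac{1832}{254} - 980 = \left(-1832\right) \frac{1}{254} - 980 = - \frac{916}{127} - 980 = - \frac{125376}{127}$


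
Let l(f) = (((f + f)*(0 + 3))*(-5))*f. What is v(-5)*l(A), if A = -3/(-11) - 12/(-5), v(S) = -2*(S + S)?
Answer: -518616/121 ≈ -4286.1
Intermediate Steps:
v(S) = -4*S
A = 147/55 (A = -3*(-1/11) - 12*(-1/5) = 3/11 + 12/5 = 147/55 ≈ 2.6727)
l(f) = -30*f**2 (l(f) = (((2*f)*3)*(-5))*f = ((6*f)*(-5))*f = (-30*f)*f = -30*f**2)
v(-5)*l(A) = (-4*(-5))*(-30*(147/55)**2) = 20*(-30*21609/3025) = 20*(-129654/605) = -518616/121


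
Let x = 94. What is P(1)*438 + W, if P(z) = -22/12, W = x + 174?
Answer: -535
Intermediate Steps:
W = 268 (W = 94 + 174 = 268)
P(z) = -11/6 (P(z) = -22*1/12 = -11/6)
P(1)*438 + W = -11/6*438 + 268 = -803 + 268 = -535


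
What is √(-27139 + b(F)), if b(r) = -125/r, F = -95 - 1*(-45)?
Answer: I*√108546/2 ≈ 164.73*I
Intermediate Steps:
F = -50 (F = -95 + 45 = -50)
√(-27139 + b(F)) = √(-27139 - 125/(-50)) = √(-27139 - 125*(-1/50)) = √(-27139 + 5/2) = √(-54273/2) = I*√108546/2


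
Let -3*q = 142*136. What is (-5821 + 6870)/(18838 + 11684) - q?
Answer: 65493779/10174 ≈ 6437.4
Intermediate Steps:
q = -19312/3 (q = -142*136/3 = -⅓*19312 = -19312/3 ≈ -6437.3)
(-5821 + 6870)/(18838 + 11684) - q = (-5821 + 6870)/(18838 + 11684) - 1*(-19312/3) = 1049/30522 + 19312/3 = 65493779/10174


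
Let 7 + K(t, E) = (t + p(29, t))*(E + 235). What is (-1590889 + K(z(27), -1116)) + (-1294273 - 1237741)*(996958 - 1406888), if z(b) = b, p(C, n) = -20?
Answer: 1037946901957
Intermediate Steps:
K(t, E) = -7 + (-20 + t)*(235 + E) (K(t, E) = -7 + (t - 20)*(E + 235) = -7 + (-20 + t)*(235 + E))
(-1590889 + K(z(27), -1116)) + (-1294273 - 1237741)*(996958 - 1406888) = (-1590889 + (-4707 - 20*(-1116) + 235*27 - 1116*27)) + (-1294273 - 1237741)*(996958 - 1406888) = (-1590889 + (-4707 + 22320 + 6345 - 30132)) - 2532014*(-409930) = (-1590889 - 6174) + 1037948499020 = -1597063 + 1037948499020 = 1037946901957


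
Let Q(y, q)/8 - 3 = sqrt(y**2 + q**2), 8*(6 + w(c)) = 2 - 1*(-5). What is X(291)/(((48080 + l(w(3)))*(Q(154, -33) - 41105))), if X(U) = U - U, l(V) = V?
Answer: 0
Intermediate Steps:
w(c) = -41/8 (w(c) = -6 + (2 - 1*(-5))/8 = -6 + (2 + 5)/8 = -6 + (1/8)*7 = -6 + 7/8 = -41/8)
X(U) = 0
Q(y, q) = 24 + 8*sqrt(q**2 + y**2) (Q(y, q) = 24 + 8*sqrt(y**2 + q**2) = 24 + 8*sqrt(q**2 + y**2))
X(291)/(((48080 + l(w(3)))*(Q(154, -33) - 41105))) = 0/(((48080 - 41/8)*((24 + 8*sqrt((-33)**2 + 154**2)) - 41105))) = 0/((384599*((24 + 8*sqrt(1089 + 23716)) - 41105)/8)) = 0/((384599*((24 + 8*sqrt(24805)) - 41105)/8)) = 0/((384599*((24 + 8*(11*sqrt(205))) - 41105)/8)) = 0/((384599*((24 + 88*sqrt(205)) - 41105)/8)) = 0/((384599*(-41081 + 88*sqrt(205))/8)) = 0/(-15799711519/8 + 4230589*sqrt(205)) = 0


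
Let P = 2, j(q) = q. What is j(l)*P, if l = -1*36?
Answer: -72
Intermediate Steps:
l = -36
j(l)*P = -36*2 = -72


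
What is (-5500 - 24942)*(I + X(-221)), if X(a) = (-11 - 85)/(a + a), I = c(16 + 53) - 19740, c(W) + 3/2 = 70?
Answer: 132342135247/221 ≈ 5.9883e+8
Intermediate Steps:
c(W) = 137/2 (c(W) = -3/2 + 70 = 137/2)
I = -39343/2 (I = 137/2 - 19740 = -39343/2 ≈ -19672.)
X(a) = -48/a (X(a) = -96*1/(2*a) = -48/a)
(-5500 - 24942)*(I + X(-221)) = (-5500 - 24942)*(-39343/2 - 48/(-221)) = -30442*(-39343/2 - 48*(-1/221)) = -30442*(-39343/2 + 48/221) = -30442*(-8694707/442) = 132342135247/221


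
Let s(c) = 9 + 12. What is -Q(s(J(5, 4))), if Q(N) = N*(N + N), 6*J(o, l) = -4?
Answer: -882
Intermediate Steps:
J(o, l) = -⅔ (J(o, l) = (⅙)*(-4) = -⅔)
s(c) = 21
Q(N) = 2*N² (Q(N) = N*(2*N) = 2*N²)
-Q(s(J(5, 4))) = -2*21² = -2*441 = -1*882 = -882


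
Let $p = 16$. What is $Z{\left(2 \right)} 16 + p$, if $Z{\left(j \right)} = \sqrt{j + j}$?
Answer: $48$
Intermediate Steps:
$Z{\left(j \right)} = \sqrt{2} \sqrt{j}$ ($Z{\left(j \right)} = \sqrt{2 j} = \sqrt{2} \sqrt{j}$)
$Z{\left(2 \right)} 16 + p = \sqrt{2} \sqrt{2} \cdot 16 + 16 = 2 \cdot 16 + 16 = 32 + 16 = 48$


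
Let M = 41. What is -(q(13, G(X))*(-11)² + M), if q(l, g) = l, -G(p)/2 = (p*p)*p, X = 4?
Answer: -1614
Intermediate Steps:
G(p) = -2*p³ (G(p) = -2*p*p*p = -2*p²*p = -2*p³)
-(q(13, G(X))*(-11)² + M) = -(13*(-11)² + 41) = -(13*121 + 41) = -(1573 + 41) = -1*1614 = -1614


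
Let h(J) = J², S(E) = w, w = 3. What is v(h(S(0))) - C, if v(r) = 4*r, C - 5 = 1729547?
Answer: -1729516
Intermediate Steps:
S(E) = 3
C = 1729552 (C = 5 + 1729547 = 1729552)
v(h(S(0))) - C = 4*3² - 1*1729552 = 4*9 - 1729552 = 36 - 1729552 = -1729516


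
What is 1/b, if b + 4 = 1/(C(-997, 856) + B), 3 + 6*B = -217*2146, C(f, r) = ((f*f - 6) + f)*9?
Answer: -53156639/212626550 ≈ -0.25000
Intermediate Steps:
C(f, r) = -54 + 9*f + 9*f² (C(f, r) = ((f² - 6) + f)*9 = ((-6 + f²) + f)*9 = (-6 + f + f²)*9 = -54 + 9*f + 9*f²)
B = -465685/6 (B = -½ + (-217*2146)/6 = -½ + (⅙)*(-465682) = -½ - 232841/3 = -465685/6 ≈ -77614.)
b = -212626550/53156639 (b = -4 + 1/((-54 + 9*(-997) + 9*(-997)²) - 465685/6) = -4 + 1/((-54 - 8973 + 9*994009) - 465685/6) = -4 + 1/((-54 - 8973 + 8946081) - 465685/6) = -4 + 1/(8937054 - 465685/6) = -4 + 1/(53156639/6) = -4 + 6/53156639 = -212626550/53156639 ≈ -4.0000)
1/b = 1/(-212626550/53156639) = -53156639/212626550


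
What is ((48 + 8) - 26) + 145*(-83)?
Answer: -12005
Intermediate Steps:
((48 + 8) - 26) + 145*(-83) = (56 - 26) - 12035 = 30 - 12035 = -12005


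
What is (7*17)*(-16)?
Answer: -1904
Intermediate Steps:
(7*17)*(-16) = 119*(-16) = -1904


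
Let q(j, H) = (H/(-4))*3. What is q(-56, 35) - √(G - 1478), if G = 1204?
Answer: -105/4 - I*√274 ≈ -26.25 - 16.553*I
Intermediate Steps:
q(j, H) = -3*H/4 (q(j, H) = (H*(-¼))*3 = -H/4*3 = -3*H/4)
q(-56, 35) - √(G - 1478) = -¾*35 - √(1204 - 1478) = -105/4 - √(-274) = -105/4 - I*√274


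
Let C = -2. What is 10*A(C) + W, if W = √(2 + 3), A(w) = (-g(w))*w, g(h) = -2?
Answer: -40 + √5 ≈ -37.764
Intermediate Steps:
A(w) = 2*w (A(w) = (-1*(-2))*w = 2*w)
W = √5 ≈ 2.2361
10*A(C) + W = 10*(2*(-2)) + √5 = 10*(-4) + √5 = -40 + √5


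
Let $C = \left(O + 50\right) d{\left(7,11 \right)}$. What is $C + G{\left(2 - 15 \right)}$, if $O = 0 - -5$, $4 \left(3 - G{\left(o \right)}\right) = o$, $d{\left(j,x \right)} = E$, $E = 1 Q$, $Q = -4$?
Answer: $- \frac{855}{4} \approx -213.75$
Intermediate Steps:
$E = -4$ ($E = 1 \left(-4\right) = -4$)
$d{\left(j,x \right)} = -4$
$G{\left(o \right)} = 3 - \frac{o}{4}$
$O = 5$ ($O = 0 + 5 = 5$)
$C = -220$ ($C = \left(5 + 50\right) \left(-4\right) = 55 \left(-4\right) = -220$)
$C + G{\left(2 - 15 \right)} = -220 - \left(-3 + \frac{2 - 15}{4}\right) = -220 + \left(3 - - \frac{13}{4}\right) = -220 + \left(3 + \frac{13}{4}\right) = -220 + \frac{25}{4} = - \frac{855}{4}$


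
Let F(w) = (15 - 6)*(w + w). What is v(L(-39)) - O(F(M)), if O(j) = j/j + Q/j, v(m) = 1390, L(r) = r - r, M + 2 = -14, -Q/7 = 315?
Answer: 44203/32 ≈ 1381.3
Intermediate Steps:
Q = -2205 (Q = -7*315 = -2205)
M = -16 (M = -2 - 14 = -16)
F(w) = 18*w (F(w) = 9*(2*w) = 18*w)
L(r) = 0
O(j) = 1 - 2205/j (O(j) = j/j - 2205/j = 1 - 2205/j)
v(L(-39)) - O(F(M)) = 1390 - (-2205 + 18*(-16))/(18*(-16)) = 1390 - (-2205 - 288)/(-288) = 1390 - (-1)*(-2493)/288 = 1390 - 1*277/32 = 1390 - 277/32 = 44203/32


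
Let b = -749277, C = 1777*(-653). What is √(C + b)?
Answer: I*√1909658 ≈ 1381.9*I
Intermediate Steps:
C = -1160381
√(C + b) = √(-1160381 - 749277) = √(-1909658) = I*√1909658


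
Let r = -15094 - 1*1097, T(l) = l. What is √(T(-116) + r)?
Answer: I*√16307 ≈ 127.7*I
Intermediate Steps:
r = -16191 (r = -15094 - 1097 = -16191)
√(T(-116) + r) = √(-116 - 16191) = √(-16307) = I*√16307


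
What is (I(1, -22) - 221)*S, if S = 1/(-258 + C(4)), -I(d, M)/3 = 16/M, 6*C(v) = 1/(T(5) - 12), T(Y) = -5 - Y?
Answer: 28884/34057 ≈ 0.84811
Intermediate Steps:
C(v) = -1/132 (C(v) = 1/(6*((-5 - 1*5) - 12)) = 1/(6*((-5 - 5) - 12)) = 1/(6*(-10 - 12)) = (1/6)/(-22) = (1/6)*(-1/22) = -1/132)
I(d, M) = -48/M
S = -132/34057 (S = 1/(-258 - 1/132) = 1/(-34057/132) = -132/34057 ≈ -0.0038759)
(I(1, -22) - 221)*S = (-48/(-22) - 221)*(-132/34057) = (-48*(-1/22) - 221)*(-132/34057) = (24/11 - 221)*(-132/34057) = -2407/11*(-132/34057) = 28884/34057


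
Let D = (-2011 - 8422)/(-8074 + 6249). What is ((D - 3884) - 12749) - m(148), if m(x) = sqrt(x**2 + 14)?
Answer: -30344792/1825 - sqrt(21918) ≈ -16775.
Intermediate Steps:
D = 10433/1825 (D = -10433/(-1825) = -10433*(-1/1825) = 10433/1825 ≈ 5.7167)
m(x) = sqrt(14 + x**2)
((D - 3884) - 12749) - m(148) = ((10433/1825 - 3884) - 12749) - sqrt(14 + 148**2) = (-7077867/1825 - 12749) - sqrt(14 + 21904) = -30344792/1825 - sqrt(21918)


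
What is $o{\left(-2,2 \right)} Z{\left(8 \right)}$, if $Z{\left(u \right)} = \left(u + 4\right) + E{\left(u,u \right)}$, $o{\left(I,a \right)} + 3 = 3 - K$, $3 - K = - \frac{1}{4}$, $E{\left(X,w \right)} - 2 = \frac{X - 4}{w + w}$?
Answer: $- \frac{741}{16} \approx -46.313$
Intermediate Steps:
$E{\left(X,w \right)} = 2 + \frac{-4 + X}{2 w}$ ($E{\left(X,w \right)} = 2 + \frac{X - 4}{w + w} = 2 + \frac{-4 + X}{2 w}$)
$K = \frac{13}{4}$ ($K = 3 - - \frac{1}{4} = 3 + \frac{1}{4} = \frac{13}{4} \approx 3.25$)
$o{\left(I,a \right)} = - \frac{13}{4}$ ($o{\left(I,a \right)} = -3 + \left(3 - \frac{13}{4}\right) = -3 - \frac{1}{4} = - \frac{13}{4}$)
$Z{\left(u \right)} = 4 + u + \frac{-4 + 5 u}{2 u}$ ($Z{\left(u \right)} = \left(u + 4\right) + \frac{-4 + u + 4 u}{2 u} = \left(4 + u\right) + \frac{-4 + 5 u}{2 u} = 4 + u + \frac{-4 + 5 u}{2 u}$)
$o{\left(-2,2 \right)} Z{\left(8 \right)} = - \frac{13 \left(\frac{13}{2} + 8 - \frac{2}{8}\right)}{4} = - \frac{13 \left(\frac{13}{2} + 8 - \frac{1}{4}\right)}{4} = \left(- \frac{13}{4}\right) \frac{57}{4} = - \frac{741}{16}$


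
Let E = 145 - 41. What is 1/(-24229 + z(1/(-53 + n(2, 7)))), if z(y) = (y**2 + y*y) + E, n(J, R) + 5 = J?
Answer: -1568/37827999 ≈ -4.1451e-5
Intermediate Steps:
n(J, R) = -5 + J
E = 104
z(y) = 104 + 2*y**2 (z(y) = (y**2 + y*y) + 104 = (y**2 + y**2) + 104 = 2*y**2 + 104 = 104 + 2*y**2)
1/(-24229 + z(1/(-53 + n(2, 7)))) = 1/(-24229 + (104 + 2*(1/(-53 + (-5 + 2)))**2)) = 1/(-24229 + (104 + 2*(1/(-53 - 3))**2)) = 1/(-24229 + (104 + 2*(1/(-56))**2)) = 1/(-24229 + (104 + 2*(-1/56)**2)) = 1/(-24229 + (104 + 2*(1/3136))) = 1/(-24229 + (104 + 1/1568)) = 1/(-24229 + 163073/1568) = 1/(-37827999/1568) = -1568/37827999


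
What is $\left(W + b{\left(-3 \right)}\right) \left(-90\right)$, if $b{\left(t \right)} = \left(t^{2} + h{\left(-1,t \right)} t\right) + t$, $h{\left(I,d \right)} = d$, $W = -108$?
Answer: $8370$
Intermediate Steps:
$b{\left(t \right)} = t + 2 t^{2}$ ($b{\left(t \right)} = \left(t^{2} + t t\right) + t = \left(t^{2} + t^{2}\right) + t = 2 t^{2} + t = t + 2 t^{2}$)
$\left(W + b{\left(-3 \right)}\right) \left(-90\right) = \left(-108 - 3 \left(1 + 2 \left(-3\right)\right)\right) \left(-90\right) = \left(-108 - 3 \left(1 - 6\right)\right) \left(-90\right) = \left(-108 - -15\right) \left(-90\right) = \left(-108 + 15\right) \left(-90\right) = \left(-93\right) \left(-90\right) = 8370$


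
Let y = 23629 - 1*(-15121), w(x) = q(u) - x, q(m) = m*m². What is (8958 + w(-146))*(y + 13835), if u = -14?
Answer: 334440600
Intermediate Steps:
q(m) = m³
w(x) = -2744 - x (w(x) = (-14)³ - x = -2744 - x)
y = 38750 (y = 23629 + 15121 = 38750)
(8958 + w(-146))*(y + 13835) = (8958 + (-2744 - 1*(-146)))*(38750 + 13835) = (8958 + (-2744 + 146))*52585 = (8958 - 2598)*52585 = 6360*52585 = 334440600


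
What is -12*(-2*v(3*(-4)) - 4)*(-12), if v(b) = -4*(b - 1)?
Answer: -15552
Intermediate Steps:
v(b) = 4 - 4*b (v(b) = -4*(-1 + b) = 4 - 4*b)
-12*(-2*v(3*(-4)) - 4)*(-12) = -12*(-2*(4 - 12*(-4)) - 4)*(-12) = -12*(-2*(4 - 4*(-12)) - 4)*(-12) = -12*(-2*(4 + 48) - 4)*(-12) = -12*(-2*52 - 4)*(-12) = -12*(-104 - 4)*(-12) = -12*(-108)*(-12) = 1296*(-12) = -15552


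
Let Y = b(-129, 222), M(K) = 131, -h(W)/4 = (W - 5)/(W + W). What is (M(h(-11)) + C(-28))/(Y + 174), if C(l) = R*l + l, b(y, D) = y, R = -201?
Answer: 5731/45 ≈ 127.36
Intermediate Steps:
h(W) = -2*(-5 + W)/W (h(W) = -4*(W - 5)/(W + W) = -4*(-5 + W)/(2*W) = -4*(-5 + W)*1/(2*W) = -2*(-5 + W)/W)
C(l) = -200*l (C(l) = -201*l + l = -200*l)
Y = -129
(M(h(-11)) + C(-28))/(Y + 174) = (131 - 200*(-28))/(-129 + 174) = (131 + 5600)/45 = 5731*(1/45) = 5731/45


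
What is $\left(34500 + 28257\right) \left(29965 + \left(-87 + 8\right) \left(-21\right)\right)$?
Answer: $1984627368$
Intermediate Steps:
$\left(34500 + 28257\right) \left(29965 + \left(-87 + 8\right) \left(-21\right)\right) = 62757 \left(29965 - -1659\right) = 62757 \left(29965 + 1659\right) = 62757 \cdot 31624 = 1984627368$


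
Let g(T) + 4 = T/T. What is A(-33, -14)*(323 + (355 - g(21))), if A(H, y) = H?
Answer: -22473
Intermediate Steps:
g(T) = -3 (g(T) = -4 + T/T = -4 + 1 = -3)
A(-33, -14)*(323 + (355 - g(21))) = -33*(323 + (355 - 1*(-3))) = -33*(323 + (355 + 3)) = -33*(323 + 358) = -33*681 = -22473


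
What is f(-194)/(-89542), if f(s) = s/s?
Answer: -1/89542 ≈ -1.1168e-5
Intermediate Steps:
f(s) = 1
f(-194)/(-89542) = 1/(-89542) = 1*(-1/89542) = -1/89542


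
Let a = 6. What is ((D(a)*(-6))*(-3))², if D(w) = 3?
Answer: 2916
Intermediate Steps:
((D(a)*(-6))*(-3))² = ((3*(-6))*(-3))² = (-18*(-3))² = 54² = 2916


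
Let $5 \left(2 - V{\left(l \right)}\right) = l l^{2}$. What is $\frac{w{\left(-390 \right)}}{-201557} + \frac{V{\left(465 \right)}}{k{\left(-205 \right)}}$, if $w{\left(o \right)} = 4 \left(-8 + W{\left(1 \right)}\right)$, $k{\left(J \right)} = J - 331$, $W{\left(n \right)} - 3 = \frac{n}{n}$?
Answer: $\frac{4053094201687}{108034552} \approx 37517.0$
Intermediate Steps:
$W{\left(n \right)} = 4$ ($W{\left(n \right)} = 3 + \frac{n}{n} = 3 + 1 = 4$)
$k{\left(J \right)} = -331 + J$
$w{\left(o \right)} = -16$ ($w{\left(o \right)} = 4 \left(-8 + 4\right) = 4 \left(-4\right) = -16$)
$V{\left(l \right)} = 2 - \frac{l^{3}}{5}$ ($V{\left(l \right)} = 2 - \frac{l l^{2}}{5} = 2 - \frac{l^{3}}{5}$)
$\frac{w{\left(-390 \right)}}{-201557} + \frac{V{\left(465 \right)}}{k{\left(-205 \right)}} = - \frac{16}{-201557} + \frac{2 - \frac{465^{3}}{5}}{-331 - 205} = \left(-16\right) \left(- \frac{1}{201557}\right) + \frac{2 - 20108925}{-536} = \frac{16}{201557} + \left(2 - 20108925\right) \left(- \frac{1}{536}\right) = \frac{16}{201557} - - \frac{20108923}{536} = \frac{16}{201557} + \frac{20108923}{536} = \frac{4053094201687}{108034552}$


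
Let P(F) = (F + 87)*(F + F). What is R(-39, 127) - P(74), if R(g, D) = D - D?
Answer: -23828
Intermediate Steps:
R(g, D) = 0
P(F) = 2*F*(87 + F) (P(F) = (87 + F)*(2*F) = 2*F*(87 + F))
R(-39, 127) - P(74) = 0 - 2*74*(87 + 74) = 0 - 2*74*161 = 0 - 1*23828 = 0 - 23828 = -23828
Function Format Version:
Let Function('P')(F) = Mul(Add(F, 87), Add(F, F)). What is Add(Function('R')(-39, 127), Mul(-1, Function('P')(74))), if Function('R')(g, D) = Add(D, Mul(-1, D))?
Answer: -23828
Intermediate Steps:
Function('R')(g, D) = 0
Function('P')(F) = Mul(2, F, Add(87, F)) (Function('P')(F) = Mul(Add(87, F), Mul(2, F)) = Mul(2, F, Add(87, F)))
Add(Function('R')(-39, 127), Mul(-1, Function('P')(74))) = Add(0, Mul(-1, Mul(2, 74, Add(87, 74)))) = Add(0, Mul(-1, Mul(2, 74, 161))) = Add(0, Mul(-1, 23828)) = Add(0, -23828) = -23828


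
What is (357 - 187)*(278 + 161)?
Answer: 74630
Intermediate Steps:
(357 - 187)*(278 + 161) = 170*439 = 74630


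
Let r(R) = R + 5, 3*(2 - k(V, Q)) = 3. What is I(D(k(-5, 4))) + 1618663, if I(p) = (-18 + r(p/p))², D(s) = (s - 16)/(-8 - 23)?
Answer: 1618807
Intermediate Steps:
k(V, Q) = 1 (k(V, Q) = 2 - ⅓*3 = 2 - 1 = 1)
D(s) = 16/31 - s/31 (D(s) = (-16 + s)/(-31) = (-16 + s)*(-1/31) = 16/31 - s/31)
r(R) = 5 + R
I(p) = 144 (I(p) = (-18 + (5 + p/p))² = (-18 + (5 + 1))² = (-18 + 6)² = (-12)² = 144)
I(D(k(-5, 4))) + 1618663 = 144 + 1618663 = 1618807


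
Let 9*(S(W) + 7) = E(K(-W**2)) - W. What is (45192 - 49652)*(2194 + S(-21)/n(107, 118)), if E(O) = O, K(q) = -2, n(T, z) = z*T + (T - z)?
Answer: -222193405432/22707 ≈ -9.7852e+6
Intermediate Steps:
n(T, z) = T - z + T*z (n(T, z) = T*z + (T - z) = T - z + T*z)
S(W) = -65/9 - W/9 (S(W) = -7 + (-2 - W)/9 = -7 + (-2/9 - W/9) = -65/9 - W/9)
(45192 - 49652)*(2194 + S(-21)/n(107, 118)) = (45192 - 49652)*(2194 + (-65/9 - 1/9*(-21))/(107 - 1*118 + 107*118)) = -4460*(2194 + (-65/9 + 7/3)/(107 - 118 + 12626)) = -4460*(2194 - 44/9/12615) = -4460*(2194 - 44/9*1/12615) = -4460*(2194 - 44/113535) = -4460*249095746/113535 = -222193405432/22707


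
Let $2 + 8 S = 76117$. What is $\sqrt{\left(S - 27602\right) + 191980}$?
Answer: $\frac{3 \sqrt{309142}}{4} \approx 417.0$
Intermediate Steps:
$S = \frac{76115}{8}$ ($S = - \frac{1}{4} + \frac{1}{8} \cdot 76117 = - \frac{1}{4} + \frac{76117}{8} = \frac{76115}{8} \approx 9514.4$)
$\sqrt{\left(S - 27602\right) + 191980} = \sqrt{\left(\frac{76115}{8} - 27602\right) + 191980} = \sqrt{- \frac{144701}{8} + 191980} = \sqrt{\frac{1391139}{8}} = \frac{3 \sqrt{309142}}{4}$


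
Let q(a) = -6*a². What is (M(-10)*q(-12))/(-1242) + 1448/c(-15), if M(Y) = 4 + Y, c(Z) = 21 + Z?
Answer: 16364/69 ≈ 237.16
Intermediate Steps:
(M(-10)*q(-12))/(-1242) + 1448/c(-15) = ((4 - 10)*(-6*(-12)²))/(-1242) + 1448/(21 - 15) = -(-36)*144*(-1/1242) + 1448/6 = -6*(-864)*(-1/1242) + 1448*(⅙) = 5184*(-1/1242) + 724/3 = -96/23 + 724/3 = 16364/69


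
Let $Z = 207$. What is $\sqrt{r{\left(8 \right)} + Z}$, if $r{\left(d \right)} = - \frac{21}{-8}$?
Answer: $\frac{\sqrt{3354}}{4} \approx 14.478$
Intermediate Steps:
$r{\left(d \right)} = \frac{21}{8}$ ($r{\left(d \right)} = \left(-21\right) \left(- \frac{1}{8}\right) = \frac{21}{8}$)
$\sqrt{r{\left(8 \right)} + Z} = \sqrt{\frac{21}{8} + 207} = \sqrt{\frac{1677}{8}} = \frac{\sqrt{3354}}{4}$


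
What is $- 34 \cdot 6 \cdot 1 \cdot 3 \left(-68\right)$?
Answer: $41616$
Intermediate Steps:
$- 34 \cdot 6 \cdot 1 \cdot 3 \left(-68\right) = - 34 \cdot 6 \cdot 3 \left(-68\right) = \left(-34\right) 18 \left(-68\right) = \left(-612\right) \left(-68\right) = 41616$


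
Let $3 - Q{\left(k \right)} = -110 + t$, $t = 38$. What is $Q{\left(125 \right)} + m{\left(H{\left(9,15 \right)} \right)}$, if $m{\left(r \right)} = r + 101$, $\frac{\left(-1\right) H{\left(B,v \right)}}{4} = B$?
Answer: $140$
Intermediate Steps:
$Q{\left(k \right)} = 75$ ($Q{\left(k \right)} = 3 - \left(-110 + 38\right) = 3 - -72 = 3 + 72 = 75$)
$H{\left(B,v \right)} = - 4 B$
$m{\left(r \right)} = 101 + r$
$Q{\left(125 \right)} + m{\left(H{\left(9,15 \right)} \right)} = 75 + \left(101 - 36\right) = 75 + 65 = 140$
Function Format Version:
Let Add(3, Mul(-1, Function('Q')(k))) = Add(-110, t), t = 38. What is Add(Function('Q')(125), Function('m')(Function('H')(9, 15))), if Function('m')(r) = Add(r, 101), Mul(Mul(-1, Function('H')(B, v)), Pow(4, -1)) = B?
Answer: 140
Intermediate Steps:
Function('Q')(k) = 75 (Function('Q')(k) = Add(3, Mul(-1, Add(-110, 38))) = Add(3, Mul(-1, -72)) = Add(3, 72) = 75)
Function('H')(B, v) = Mul(-4, B)
Function('m')(r) = Add(101, r)
Add(Function('Q')(125), Function('m')(Function('H')(9, 15))) = Add(75, Add(101, Mul(-4, 9))) = Add(75, Add(101, -36)) = Add(75, 65) = 140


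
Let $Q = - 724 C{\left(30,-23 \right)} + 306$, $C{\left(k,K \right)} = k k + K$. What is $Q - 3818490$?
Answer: $-4453132$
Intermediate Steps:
$C{\left(k,K \right)} = K + k^{2}$ ($C{\left(k,K \right)} = k^{2} + K = K + k^{2}$)
$Q = -634642$ ($Q = - 724 \left(-23 + 30^{2}\right) + 306 = - 724 \left(-23 + 900\right) + 306 = \left(-724\right) 877 + 306 = -634948 + 306 = -634642$)
$Q - 3818490 = -634642 - 3818490 = -4453132$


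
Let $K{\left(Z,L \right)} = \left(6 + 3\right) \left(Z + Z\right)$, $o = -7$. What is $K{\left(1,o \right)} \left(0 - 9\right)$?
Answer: $-162$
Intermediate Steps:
$K{\left(Z,L \right)} = 18 Z$ ($K{\left(Z,L \right)} = 9 \cdot 2 Z = 18 Z$)
$K{\left(1,o \right)} \left(0 - 9\right) = 18 \cdot 1 \left(0 - 9\right) = 18 \left(-9\right) = -162$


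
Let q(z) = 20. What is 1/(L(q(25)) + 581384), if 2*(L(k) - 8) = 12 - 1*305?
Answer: 2/1162491 ≈ 1.7204e-6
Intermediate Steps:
L(k) = -277/2 (L(k) = 8 + (12 - 1*305)/2 = 8 + (12 - 305)/2 = 8 + (½)*(-293) = 8 - 293/2 = -277/2)
1/(L(q(25)) + 581384) = 1/(-277/2 + 581384) = 1/(1162491/2) = 2/1162491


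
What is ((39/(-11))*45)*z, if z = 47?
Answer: -82485/11 ≈ -7498.6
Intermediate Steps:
((39/(-11))*45)*z = ((39/(-11))*45)*47 = ((39*(-1/11))*45)*47 = -39/11*45*47 = -1755/11*47 = -82485/11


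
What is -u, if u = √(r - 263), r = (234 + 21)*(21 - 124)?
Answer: -4*I*√1658 ≈ -162.87*I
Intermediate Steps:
r = -26265 (r = 255*(-103) = -26265)
u = 4*I*√1658 (u = √(-26265 - 263) = √(-26528) = 4*I*√1658 ≈ 162.87*I)
-u = -4*I*√1658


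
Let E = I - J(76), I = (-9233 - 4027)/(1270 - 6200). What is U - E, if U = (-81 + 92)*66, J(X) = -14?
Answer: 20570/29 ≈ 709.31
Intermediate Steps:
I = 78/29 (I = -13260/(-4930) = -13260*(-1/4930) = 78/29 ≈ 2.6897)
U = 726 (U = 11*66 = 726)
E = 484/29 (E = 78/29 - 1*(-14) = 78/29 + 14 = 484/29 ≈ 16.690)
U - E = 726 - 1*484/29 = 726 - 484/29 = 20570/29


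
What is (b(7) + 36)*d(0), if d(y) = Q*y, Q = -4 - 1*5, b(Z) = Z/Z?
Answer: 0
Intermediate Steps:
b(Z) = 1
Q = -9 (Q = -4 - 5 = -9)
d(y) = -9*y
(b(7) + 36)*d(0) = (1 + 36)*(-9*0) = 37*0 = 0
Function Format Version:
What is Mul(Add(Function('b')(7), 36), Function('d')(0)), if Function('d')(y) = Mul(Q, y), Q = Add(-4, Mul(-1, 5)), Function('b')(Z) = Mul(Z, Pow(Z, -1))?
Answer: 0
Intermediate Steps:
Function('b')(Z) = 1
Q = -9 (Q = Add(-4, -5) = -9)
Function('d')(y) = Mul(-9, y)
Mul(Add(Function('b')(7), 36), Function('d')(0)) = Mul(Add(1, 36), Mul(-9, 0)) = Mul(37, 0) = 0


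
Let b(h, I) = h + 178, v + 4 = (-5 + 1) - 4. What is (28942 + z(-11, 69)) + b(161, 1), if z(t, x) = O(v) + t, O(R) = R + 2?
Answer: 29260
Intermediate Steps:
v = -12 (v = -4 + ((-5 + 1) - 4) = -4 + (-4 - 4) = -4 - 8 = -12)
b(h, I) = 178 + h
O(R) = 2 + R
z(t, x) = -10 + t (z(t, x) = (2 - 12) + t = -10 + t)
(28942 + z(-11, 69)) + b(161, 1) = (28942 + (-10 - 11)) + (178 + 161) = (28942 - 21) + 339 = 28921 + 339 = 29260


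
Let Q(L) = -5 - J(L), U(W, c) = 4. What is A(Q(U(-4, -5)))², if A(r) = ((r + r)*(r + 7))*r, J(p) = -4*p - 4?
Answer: 98010000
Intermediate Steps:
J(p) = -4 - 4*p
Q(L) = -1 + 4*L (Q(L) = -5 - (-4 - 4*L) = -5 + (4 + 4*L) = -1 + 4*L)
A(r) = 2*r²*(7 + r) (A(r) = ((2*r)*(7 + r))*r = (2*r*(7 + r))*r = 2*r²*(7 + r))
A(Q(U(-4, -5)))² = (2*(-1 + 4*4)²*(7 + (-1 + 4*4)))² = (2*(-1 + 16)²*(7 + (-1 + 16)))² = (2*15²*(7 + 15))² = (2*225*22)² = 9900² = 98010000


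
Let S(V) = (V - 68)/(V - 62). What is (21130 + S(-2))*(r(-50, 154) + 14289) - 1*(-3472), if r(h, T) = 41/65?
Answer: 4831343991/16 ≈ 3.0196e+8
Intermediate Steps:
S(V) = (-68 + V)/(-62 + V)
r(h, T) = 41/65 (r(h, T) = 41*(1/65) = 41/65)
(21130 + S(-2))*(r(-50, 154) + 14289) - 1*(-3472) = (21130 + (-68 - 2)/(-62 - 2))*(41/65 + 14289) - 1*(-3472) = (21130 - 70/(-64))*(928826/65) + 3472 = (21130 - 1/64*(-70))*(928826/65) + 3472 = (21130 + 35/32)*(928826/65) + 3472 = (676195/32)*(928826/65) + 3472 = 4831288439/16 + 3472 = 4831343991/16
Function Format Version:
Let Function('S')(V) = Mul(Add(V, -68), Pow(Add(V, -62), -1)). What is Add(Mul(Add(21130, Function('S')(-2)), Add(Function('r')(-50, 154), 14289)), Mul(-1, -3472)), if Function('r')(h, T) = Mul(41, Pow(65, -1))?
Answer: Rational(4831343991, 16) ≈ 3.0196e+8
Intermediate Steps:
Function('S')(V) = Mul(Pow(Add(-62, V), -1), Add(-68, V)) (Function('S')(V) = Mul(Add(-68, V), Pow(Add(-62, V), -1)) = Mul(Pow(Add(-62, V), -1), Add(-68, V)))
Function('r')(h, T) = Rational(41, 65) (Function('r')(h, T) = Mul(41, Rational(1, 65)) = Rational(41, 65))
Add(Mul(Add(21130, Function('S')(-2)), Add(Function('r')(-50, 154), 14289)), Mul(-1, -3472)) = Add(Mul(Add(21130, Mul(Pow(Add(-62, -2), -1), Add(-68, -2))), Add(Rational(41, 65), 14289)), Mul(-1, -3472)) = Add(Mul(Add(21130, Mul(Pow(-64, -1), -70)), Rational(928826, 65)), 3472) = Add(Mul(Add(21130, Mul(Rational(-1, 64), -70)), Rational(928826, 65)), 3472) = Add(Mul(Add(21130, Rational(35, 32)), Rational(928826, 65)), 3472) = Add(Mul(Rational(676195, 32), Rational(928826, 65)), 3472) = Add(Rational(4831288439, 16), 3472) = Rational(4831343991, 16)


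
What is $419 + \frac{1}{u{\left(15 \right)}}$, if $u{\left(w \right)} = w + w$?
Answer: $\frac{12571}{30} \approx 419.03$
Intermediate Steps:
$u{\left(w \right)} = 2 w$
$419 + \frac{1}{u{\left(15 \right)}} = 419 + \frac{1}{2 \cdot 15} = 419 + \frac{1}{30} = \frac{12571}{30}$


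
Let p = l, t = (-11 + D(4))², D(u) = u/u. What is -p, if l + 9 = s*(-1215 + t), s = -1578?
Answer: -1759461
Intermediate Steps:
D(u) = 1
t = 100 (t = (-11 + 1)² = (-10)² = 100)
l = 1759461 (l = -9 - 1578*(-1215 + 100) = -9 - 1578*(-1115) = -9 + 1759470 = 1759461)
p = 1759461
-p = -1*1759461 = -1759461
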